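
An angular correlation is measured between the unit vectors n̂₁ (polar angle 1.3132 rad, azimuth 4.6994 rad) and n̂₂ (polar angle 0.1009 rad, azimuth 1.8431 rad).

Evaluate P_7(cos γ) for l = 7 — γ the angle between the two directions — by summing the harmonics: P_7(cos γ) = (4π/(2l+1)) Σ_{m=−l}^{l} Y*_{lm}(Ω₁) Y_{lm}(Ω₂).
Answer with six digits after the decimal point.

Term-by-term m-sum for l=7 (normalisation 4π/15 = 0.837758):
  m=-7: (+0.035899+0.393739i) × (+0.000000-0.000000i) = +0.000000+0.000000i  (running Σ = +0.000000+0.000000i)
  m=-6: (-0.388550+0.030343i) × (+0.000000+0.000002i) = -0.000000-0.000001i  (running Σ = -0.000000-0.000001i)
  m=-5: (+0.003147+0.048387i) × (-0.000044-0.000009i) = +0.000000-0.000002i  (running Σ = +0.000000-0.000003i)
  m=-4: (-0.352024+0.018306i) × (+0.000344-0.000657i) = -0.000109+0.000238i  (running Σ = -0.000109+0.000235i)
  m=-3: (-0.002655-0.068089i) × (+0.006412+0.006020i) = +0.000393-0.000453i  (running Σ = +0.000284-0.000218i)
  m=-2: (-0.315336+0.008194i) × (-0.062451+0.037827i) = +0.019383-0.012440i  (running Σ = +0.019667-0.012658i)
  m=-1: (-0.001439-0.110794i) × (-0.103302-0.369942i) = -0.040839+0.011978i  (running Σ = -0.021171-0.000680i)
  m=0: (-0.301956-0.000000i) × (+0.942225+0.000000i) = -0.284511-0.000000i  (running Σ = -0.305682-0.000680i)
  m=1: (+0.001439-0.110794i) × (+0.103302-0.369942i) = -0.040839-0.011978i  (running Σ = -0.346521-0.012658i)
  m=2: (-0.315336-0.008194i) × (-0.062451-0.037827i) = +0.019383+0.012440i  (running Σ = -0.327138-0.000218i)
  m=3: (+0.002655-0.068089i) × (-0.006412+0.006020i) = +0.000393+0.000453i  (running Σ = -0.326745+0.000235i)
  m=4: (-0.352024-0.018306i) × (+0.000344+0.000657i) = -0.000109-0.000238i  (running Σ = -0.326854-0.000003i)
  m=5: (-0.003147+0.048387i) × (+0.000044-0.000009i) = +0.000000+0.000002i  (running Σ = -0.326853-0.000001i)
  m=6: (-0.388550-0.030343i) × (+0.000000-0.000002i) = -0.000000+0.000001i  (running Σ = -0.326853+0.000000i)
  m=7: (-0.035899+0.393739i) × (-0.000000-0.000000i) = +0.000000-0.000000i  (running Σ = -0.326853-0.000000i)
Σ over m = -0.326853-0.000000i; ×(4π/15) → -0.273824-0.000000i. Real part: -0.273824

-0.273824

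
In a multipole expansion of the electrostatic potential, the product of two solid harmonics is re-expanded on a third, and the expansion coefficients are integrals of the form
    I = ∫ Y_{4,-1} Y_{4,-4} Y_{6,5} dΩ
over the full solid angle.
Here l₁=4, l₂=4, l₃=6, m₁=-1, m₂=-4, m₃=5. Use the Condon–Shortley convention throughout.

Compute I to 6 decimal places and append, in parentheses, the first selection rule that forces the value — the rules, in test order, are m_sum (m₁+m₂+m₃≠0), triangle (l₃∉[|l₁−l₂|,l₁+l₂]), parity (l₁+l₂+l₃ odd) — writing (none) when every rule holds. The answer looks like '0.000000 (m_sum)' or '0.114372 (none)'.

m-sum 0 ✓  L=14 even ✓  0≤6≤8 ✓
Π(2lᵢ+1) = 9×9×13 = 1053
triangle coeff Δ(4,4,6) = 1/1261260
Σ_t [0,2]: t=0:+1/4608 t=1:−1/1296 t=2:+1/4608 = -7/20736
(3j)²=20/1287 [(4 4 6; 0 0 0)], sign=-1
Σ_t [0,0]: t=0:+1/172800 = 1/172800
(3j)²=2/65 [(4 4 6; -1 -4 5)], sign=-1
⇒ 4πI² = 72/143
I = (+1)√(72/143/(4π)) = 0.20016738
No selection rule forces the value: the integral is nonzero (none).

0.200167 (none)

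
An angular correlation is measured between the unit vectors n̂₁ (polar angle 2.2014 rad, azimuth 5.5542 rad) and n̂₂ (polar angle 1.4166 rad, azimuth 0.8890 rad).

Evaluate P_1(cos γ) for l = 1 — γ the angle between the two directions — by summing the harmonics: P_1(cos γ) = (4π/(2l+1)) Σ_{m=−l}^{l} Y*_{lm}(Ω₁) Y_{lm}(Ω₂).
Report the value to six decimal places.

Summing Y*_{l m}(θ₁,φ₁)·Y_{l m}(θ₂,φ₂) over m ∈ [−1, 1]; prefactor 4π/(2·1+1) = 4.188790:
  m=-1: (+0.208127-0.185876i) × (+0.215143-0.265073i) = -0.004494-0.095159i  (running Σ = -0.004494-0.095159i)
  m=0: (-0.288096-0.000000i) × (+0.075043+0.000000i) = -0.021619-0.000000i  (running Σ = -0.026113-0.095159i)
  m=1: (-0.208127-0.185876i) × (-0.215143-0.265073i) = -0.004494+0.095159i  (running Σ = -0.030607+0.000000i)
Total Σ_m = -0.030607+0.000000i. Multiply by 4.188790: -0.128206+0.000000i. P_1(cos γ) = -0.128206

-0.128206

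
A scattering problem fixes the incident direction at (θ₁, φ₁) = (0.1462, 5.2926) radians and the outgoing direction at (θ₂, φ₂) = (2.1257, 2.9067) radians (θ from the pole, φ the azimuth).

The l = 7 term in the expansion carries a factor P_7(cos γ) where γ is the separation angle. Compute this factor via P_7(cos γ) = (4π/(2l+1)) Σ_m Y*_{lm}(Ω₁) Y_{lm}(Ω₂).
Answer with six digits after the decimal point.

Summing Y*_{l m}(θ₁,φ₁)·Y_{l m}(θ₂,φ₂) over m ∈ [−7, 7]; prefactor 4π/(2·7+1) = 0.837758:
  [-7]  conj(Y_{7,-7})(Ω₁) = +0.000001-0.000000i ; Y_{7,-7}(Ω₂) = +0.011759-0.159805i ; Δ = -0.000000-0.000000i
  [-6]  conj(Y_{7,-6})(Ω₁) = +0.000017+0.000006i ; Y_{7,-6}(Ω₂) = -0.059738-0.366813i ; Δ = +0.000001-0.000006i
  [-5]  conj(Y_{7,-5})(Ω₁) = +0.000067+0.000274i ; Y_{7,-5}(Ω₂) = -0.163903-0.391664i ; Δ = +0.000096-0.000071i
  [-4]  conj(Y_{7,-4})(Ω₁) = -0.002168+0.002327i ; Y_{7,-4}(Ω₂) = -0.072469-0.099138i ; Δ = +0.000388+0.000046i
  [-3]  conj(Y_{7,-3})(Ω₁) = -0.025418-0.004359i ; Y_{7,-3}(Ω₂) = +0.222633+0.189309i ; Δ = -0.004834-0.005782i
  [-2]  conj(Y_{7,-2})(Ω₁) = -0.058097-0.133532i ; Y_{7,-2}(Ω₂) = +0.239777+0.121734i ; Δ = +0.002325-0.039090i
  [-1]  conj(Y_{7,-1})(Ω₁) = +0.281501-0.429464i ; Y_{7,-1}(Ω₂) = -0.185242-0.044330i ; Δ = -0.071184+0.067076i
  [+0]  conj(Y_{7,0})(Ω₁) = +0.789008-0.000000i ; Y_{7,0}(Ω₂) = -0.295618+0.000000i ; Δ = -0.233245+0.000000i
  [+1]  conj(Y_{7,1})(Ω₁) = -0.281501-0.429464i ; Y_{7,1}(Ω₂) = +0.185242-0.044330i ; Δ = -0.071184-0.067076i
  [+2]  conj(Y_{7,2})(Ω₁) = -0.058097+0.133532i ; Y_{7,2}(Ω₂) = +0.239777-0.121734i ; Δ = +0.002325+0.039090i
  [+3]  conj(Y_{7,3})(Ω₁) = +0.025418-0.004359i ; Y_{7,3}(Ω₂) = -0.222633+0.189309i ; Δ = -0.004834+0.005782i
  [+4]  conj(Y_{7,4})(Ω₁) = -0.002168-0.002327i ; Y_{7,4}(Ω₂) = -0.072469+0.099138i ; Δ = +0.000388-0.000046i
  [+5]  conj(Y_{7,5})(Ω₁) = -0.000067+0.000274i ; Y_{7,5}(Ω₂) = +0.163903-0.391664i ; Δ = +0.000096+0.000071i
  [+6]  conj(Y_{7,6})(Ω₁) = +0.000017-0.000006i ; Y_{7,6}(Ω₂) = -0.059738+0.366813i ; Δ = +0.000001+0.000006i
  [+7]  conj(Y_{7,7})(Ω₁) = -0.000001-0.000000i ; Y_{7,7}(Ω₂) = -0.011759-0.159805i ; Δ = -0.000000+0.000000i
Accumulated sum -0.379660+0.000000i; after 4π/(2l+1) scaling, -0.318063+0.000000i ⇒ P_7 = -0.318063

-0.318063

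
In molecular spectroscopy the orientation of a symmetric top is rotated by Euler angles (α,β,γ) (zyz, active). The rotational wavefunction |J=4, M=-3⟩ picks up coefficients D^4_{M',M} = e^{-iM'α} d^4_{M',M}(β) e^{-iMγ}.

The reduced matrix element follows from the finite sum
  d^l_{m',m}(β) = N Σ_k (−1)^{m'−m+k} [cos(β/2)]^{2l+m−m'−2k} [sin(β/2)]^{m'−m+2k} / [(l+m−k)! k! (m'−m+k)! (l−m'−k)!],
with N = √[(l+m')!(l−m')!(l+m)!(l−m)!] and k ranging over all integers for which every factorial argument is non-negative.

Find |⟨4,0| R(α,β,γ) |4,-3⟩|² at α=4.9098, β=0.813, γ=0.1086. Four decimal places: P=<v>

P=0.1518

First d^4_{0,-3}(β=0.8130), then the phase factors e^{-i(0)α} and e^{-i(-3)γ}:
Half-angle: c=0.918510, s=0.395397. N=√(24·24·1·5040)=1703.830978
Admissible k: 0..1 (factorial args all ≥0)
  k=0: (−1)^3·1703.8310/(144)·0.9185^5·0.3954^3 = -0.478172
  k=1: (−1)^4·1703.8310/(144)·0.9185^3·0.3954^5 = +0.088610
d^4_{0,-3}(0.8130) = -0.478172 +0.088610 = -0.389562
|D^4_{0,-3}|² = |d^4_{0,-3}(β)|² = (-0.389562)² = 0.151759 (the z-rotation phases have unit modulus)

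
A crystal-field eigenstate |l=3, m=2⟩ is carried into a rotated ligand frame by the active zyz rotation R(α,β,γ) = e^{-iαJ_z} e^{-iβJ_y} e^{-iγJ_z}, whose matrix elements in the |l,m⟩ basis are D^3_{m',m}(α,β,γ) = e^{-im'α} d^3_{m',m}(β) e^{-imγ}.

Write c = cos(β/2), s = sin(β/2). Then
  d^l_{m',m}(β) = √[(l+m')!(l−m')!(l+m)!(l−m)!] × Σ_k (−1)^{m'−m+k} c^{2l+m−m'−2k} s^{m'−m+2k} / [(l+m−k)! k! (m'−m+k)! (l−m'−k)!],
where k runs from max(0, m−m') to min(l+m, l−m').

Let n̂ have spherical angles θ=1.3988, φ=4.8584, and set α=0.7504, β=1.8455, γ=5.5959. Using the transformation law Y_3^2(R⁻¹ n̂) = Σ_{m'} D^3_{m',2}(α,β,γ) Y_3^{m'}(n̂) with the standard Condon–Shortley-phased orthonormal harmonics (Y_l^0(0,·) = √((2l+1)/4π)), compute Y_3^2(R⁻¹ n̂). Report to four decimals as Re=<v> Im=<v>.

Re=0.0889 Im=0.3831

Need the full column D^3_{m',2} for m'=−3..3 at α=0.7504, β=1.8455, γ=5.5959.
cos(β/2)=0.603630, sin(β/2)=0.797265
d^3_{-3,2}: single k=5 term ⇒ +0.476276;  D = -0.421532-0.221697i
d^3_{-2,2}: k∈[4..5] ⇒ +0.736074 -0.256812 = +0.479262;  D = -0.462379+0.126088i
d^3_{-1,2}: k∈[3..4] ⇒ +0.704936 -0.614870 = +0.090066;  D = -0.047397+0.076587i
d^3_{0,2}: k∈[2..3] ⇒ +0.462220 -0.806329 = -0.344109;  D = -0.067090-0.337505i
d^3_{1,2}: k∈[1..2] ⇒ +0.202049 -0.704936 = -0.502887;  D = -0.408067-0.293900i
d^3_{2,2}: k∈[0..1] ⇒ +0.048375 -0.421947 = -0.373572;  D = -0.370600+0.047031i
d^3_{3,2}: single k=0 term ⇒ -0.156506;  D = -0.100124+0.120289i
Y_3^{m'}(θ=1.3988,φ=4.8584) and Σ D·Y over m':
  (-0.4215-0.2217i)·(-0.1693-0.3614i)  (-0.4624+0.1261i)·(-0.1626+0.0489i)  (-0.0474+0.0766i)·(-0.0395-0.2689i)  (-0.0671-0.3375i)·(-0.1823+0.0000i)  (-0.4081-0.2939i)·(+0.0395-0.2689i)  (-0.3706+0.0470i)·(-0.1626-0.0489i)  (-0.1001+0.1203i)·(+0.1693-0.3614i)
Y_3^2(R⁻¹ n̂) = +0.088866+0.383077i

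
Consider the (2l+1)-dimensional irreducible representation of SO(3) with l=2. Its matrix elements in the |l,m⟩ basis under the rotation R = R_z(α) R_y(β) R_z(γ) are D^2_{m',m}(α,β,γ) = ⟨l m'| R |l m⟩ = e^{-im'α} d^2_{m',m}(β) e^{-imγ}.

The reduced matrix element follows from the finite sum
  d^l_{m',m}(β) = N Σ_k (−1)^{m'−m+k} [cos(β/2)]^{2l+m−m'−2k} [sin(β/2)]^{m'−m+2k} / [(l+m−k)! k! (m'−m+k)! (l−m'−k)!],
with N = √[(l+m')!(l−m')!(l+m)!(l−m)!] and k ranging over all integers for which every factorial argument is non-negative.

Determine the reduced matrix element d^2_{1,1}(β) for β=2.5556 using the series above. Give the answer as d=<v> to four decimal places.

d^2_{1,1}(β=2.5556) via the finite sum:
With c≡cos(β/2)=0.288822 and s≡sin(β/2)=0.957383, N=[6·1·6·1]^{1/2}=6.000000
Admissible k: 0..1 (factorial args all ≥0)
  k=0: (−1)^0·6.0000/(6)·0.2888^4·0.9574^0 = +0.006959
  k=1: (−1)^1·6.0000/(2)·0.2888^2·0.9574^2 = -0.229379
d^2_{1,1}(2.5556) = +0.006959 -0.229379 = -0.222420

d=-0.2224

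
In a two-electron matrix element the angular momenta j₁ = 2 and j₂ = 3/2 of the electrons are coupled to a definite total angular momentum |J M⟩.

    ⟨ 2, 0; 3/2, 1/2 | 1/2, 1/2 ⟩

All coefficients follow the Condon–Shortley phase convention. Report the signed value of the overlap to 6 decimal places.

+√(1/5) = +0.447214

√[2·3!1!0!/5! · 2!2!2!1!1!0!] = √(4/5)
  +(−1)^2/∏(2,1,0,0,1,0)! = 1/2  (running 1/2)
⟨..|..⟩ = √(4/5)·(1/2) = +0.447214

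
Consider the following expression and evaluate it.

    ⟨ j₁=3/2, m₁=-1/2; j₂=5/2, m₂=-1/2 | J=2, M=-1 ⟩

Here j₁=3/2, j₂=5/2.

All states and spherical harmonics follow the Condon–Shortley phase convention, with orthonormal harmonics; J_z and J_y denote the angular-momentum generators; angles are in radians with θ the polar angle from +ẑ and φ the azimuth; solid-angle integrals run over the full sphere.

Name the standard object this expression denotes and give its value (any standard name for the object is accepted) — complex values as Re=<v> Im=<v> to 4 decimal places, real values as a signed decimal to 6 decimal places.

This is a Clebsch–Gordan (vector-coupling) coefficient.
j₁+j₂−J=2  J+j₁−j₂=1  J−j₁+j₂=3  j₁+j₂+J+1=7
(j₁±m₁, j₂±m₂, J±M) = (1,2,2,3,1,3)
P² = 12/7
sum k=1..2:
  [1] −1/2 = -1/2
  [2] +1/12 = 1/12
S = -5/12
C² = P²·S² = 25/84 ; C = -0.545545

Clebsch–Gordan coefficient, −√(25/84) ≈ -0.545545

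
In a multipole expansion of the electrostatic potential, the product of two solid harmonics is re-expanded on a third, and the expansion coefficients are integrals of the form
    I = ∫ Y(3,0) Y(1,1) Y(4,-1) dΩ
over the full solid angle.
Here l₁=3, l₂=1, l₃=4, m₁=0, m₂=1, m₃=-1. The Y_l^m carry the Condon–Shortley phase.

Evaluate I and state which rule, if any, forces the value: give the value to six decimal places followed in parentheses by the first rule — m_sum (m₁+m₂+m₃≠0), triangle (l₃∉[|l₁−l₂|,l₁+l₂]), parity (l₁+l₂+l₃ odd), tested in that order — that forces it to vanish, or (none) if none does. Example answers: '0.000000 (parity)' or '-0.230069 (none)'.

Rules hold: Σm=0, L=8 even, 2≤4≤4.
N = 7·3·9 = 189
Δ = 0!·6!·2!/9! = 1/252
Racah Σ t=0..0: t=0:+1/36 = 1/36
⇒ 3j(3 1 4; 0 0 0)² = 4/63, sgn +1
Racah Σ t=0..0: t=0:+1/72 = 1/72
⇒ 3j(3 1 4; 0 1 -1)² = 5/126, sgn -1
4πI² = N·(3j₀)²·(3jₘ)² = 10/21
I = -1·√(0.47619/4π) = -0.19466390
No selection rule forces the value: the integral is nonzero (none).

-0.194664 (none)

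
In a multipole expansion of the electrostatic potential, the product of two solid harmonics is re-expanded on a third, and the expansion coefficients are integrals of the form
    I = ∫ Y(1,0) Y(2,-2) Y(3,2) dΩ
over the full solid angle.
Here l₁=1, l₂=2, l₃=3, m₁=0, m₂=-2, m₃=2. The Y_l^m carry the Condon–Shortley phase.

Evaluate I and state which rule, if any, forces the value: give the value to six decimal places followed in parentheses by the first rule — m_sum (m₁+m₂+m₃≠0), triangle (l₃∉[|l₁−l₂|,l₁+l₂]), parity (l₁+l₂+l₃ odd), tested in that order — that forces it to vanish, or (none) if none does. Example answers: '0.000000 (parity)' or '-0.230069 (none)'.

m-sum 0 ✓  L=6 even ✓  1≤3≤3 ✓
Π(2lᵢ+1) = 3×5×7 = 105
triangle coeff Δ(1,2,3) = 1/105
Σ_t [0,0]: t=0:+1/4 = 1/4
(3j)²=3/35 [(1 2 3; 0 0 0)], sign=-1
Σ_t [0,0]: t=0:+1/24 = 1/24
(3j)²=1/21 [(1 2 3; 0 -2 2)], sign=-1
⇒ 4πI² = 3/7
I = (+1)√(3/7/(4π)) = 0.18467439
No selection rule forces the value: the integral is nonzero (none).

0.184674 (none)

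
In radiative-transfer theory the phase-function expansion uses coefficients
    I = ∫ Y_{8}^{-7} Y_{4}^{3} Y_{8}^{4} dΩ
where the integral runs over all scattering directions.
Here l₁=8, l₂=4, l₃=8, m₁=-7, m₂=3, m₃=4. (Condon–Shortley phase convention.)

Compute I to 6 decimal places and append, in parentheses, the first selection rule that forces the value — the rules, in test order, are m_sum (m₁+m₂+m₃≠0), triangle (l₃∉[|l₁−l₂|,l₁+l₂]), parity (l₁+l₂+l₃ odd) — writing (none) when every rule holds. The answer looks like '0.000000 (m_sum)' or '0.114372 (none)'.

m-sum 0 ✓  L=20 even ✓  4≤8≤12 ✓
Π(2lᵢ+1) = 17×9×17 = 2601
triangle coeff Δ(8,4,8) = 1/185175900
Σ_t [0,4]: t=0:+1/557383680 t=1:−1/21772800 t=2:+1/8294400 t=3:−1/21772800 t=4:+1/557383680 = 1/30965760
(3j)²=36/4199 [(8 4 8; 0 0 0)], sign=+1
Σ_t [3,4]: t=3:−1/68976230400 t=4:+1/5748019200 = 1/6270566400
(3j)²=121/11628 [(8 4 8; -7 3 4)], sign=+1
⇒ 4πI² = 1089/4693
I = (+1)√(1089/4693/(4π)) = 0.13588882
No selection rule forces the value: the integral is nonzero (none).

0.135889 (none)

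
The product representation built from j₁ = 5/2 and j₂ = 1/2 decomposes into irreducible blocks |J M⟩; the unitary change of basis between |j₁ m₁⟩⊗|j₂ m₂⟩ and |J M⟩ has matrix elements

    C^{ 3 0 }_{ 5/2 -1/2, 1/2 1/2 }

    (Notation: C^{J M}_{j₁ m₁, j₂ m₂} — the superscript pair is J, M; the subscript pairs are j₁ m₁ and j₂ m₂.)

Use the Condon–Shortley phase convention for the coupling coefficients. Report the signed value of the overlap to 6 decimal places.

j₁+j₂−J=0  J+j₁−j₂=5  J−j₁+j₂=1  j₁+j₂+J+1=7
(j₁±m₁, j₂±m₂, J±M) = (2,3,1,0,3,3)
P² = 72
sum k=0..0:
  [0] +1/12 = 1/12
S = 1/12
C² = P²·S² = 1/2 ; C = +0.707107

+√(1/2) ≈ +0.707107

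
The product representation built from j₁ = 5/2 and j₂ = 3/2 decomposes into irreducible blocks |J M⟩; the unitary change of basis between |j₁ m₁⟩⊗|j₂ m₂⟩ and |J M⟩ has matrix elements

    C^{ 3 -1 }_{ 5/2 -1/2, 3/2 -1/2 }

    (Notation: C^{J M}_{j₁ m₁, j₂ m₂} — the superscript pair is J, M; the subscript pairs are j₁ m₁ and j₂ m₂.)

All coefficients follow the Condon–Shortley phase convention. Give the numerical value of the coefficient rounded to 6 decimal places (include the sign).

+0.129099

j₁+j₂−J=1  J+j₁−j₂=4  J−j₁+j₂=2  j₁+j₂+J+1=8
(j₁±m₁, j₂±m₂, J±M) = (2,3,1,2,2,4)
P² = 48/5
sum k=0..1:
  [0] +1/6 = 1/6
  [1] −1/8 = -1/8
S = 1/24
C² = P²·S² = 1/60 ; C = +0.129099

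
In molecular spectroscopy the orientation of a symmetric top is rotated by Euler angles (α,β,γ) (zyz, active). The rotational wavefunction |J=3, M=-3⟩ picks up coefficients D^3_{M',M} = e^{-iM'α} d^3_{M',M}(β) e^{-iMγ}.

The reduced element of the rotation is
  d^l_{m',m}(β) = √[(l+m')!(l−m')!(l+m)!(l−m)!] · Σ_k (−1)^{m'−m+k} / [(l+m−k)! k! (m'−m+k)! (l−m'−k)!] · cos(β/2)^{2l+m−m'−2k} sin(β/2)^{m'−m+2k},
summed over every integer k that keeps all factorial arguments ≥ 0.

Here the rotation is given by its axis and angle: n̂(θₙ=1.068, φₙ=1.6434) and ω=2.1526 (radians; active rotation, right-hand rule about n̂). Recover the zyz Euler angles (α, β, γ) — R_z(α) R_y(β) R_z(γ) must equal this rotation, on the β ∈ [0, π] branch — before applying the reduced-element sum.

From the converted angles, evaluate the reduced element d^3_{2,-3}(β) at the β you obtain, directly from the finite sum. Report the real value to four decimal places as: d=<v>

Axis–angle → zyz. n̂ = (sinθₙcosφₙ, sinθₙsinφₙ, cosθₙ) = (-0.063562, +0.873930, +0.481878), ω = 2.1526.
R = I cosω + sinω [n̂]ₓ + (1−cosω) n̂n̂ᵀ gives
  R = [-0.543271, -0.488671, +0.682684; +0.316521, +0.633929, +0.705655; -0.777606, +0.599446, -0.189721]
β = atan2(√(R₁₃²+R₂₃²), R₃₃) = 1.761674; α = atan2(R₂₃, R₁₃) mod 2π = 0.801942; γ = atan2(R₃₂, −R₃₁) mod 2π = 0.656735
d^3_{2,-3}(β=1.7617) via the finite sum:
c=cos(1.761674/2)=0.636506, s=sin(1.761674/2)=0.771272; N=√[120·1·1·720]=293.938769
Admissible k: 0..0 (factorial args all ≥0)
  k=0: (−1)^5·293.9388/(120)·0.6365^1·0.7713^5 = -0.425516
d^3_{2,-3}(1.7617) = -0.425516

d=-0.4255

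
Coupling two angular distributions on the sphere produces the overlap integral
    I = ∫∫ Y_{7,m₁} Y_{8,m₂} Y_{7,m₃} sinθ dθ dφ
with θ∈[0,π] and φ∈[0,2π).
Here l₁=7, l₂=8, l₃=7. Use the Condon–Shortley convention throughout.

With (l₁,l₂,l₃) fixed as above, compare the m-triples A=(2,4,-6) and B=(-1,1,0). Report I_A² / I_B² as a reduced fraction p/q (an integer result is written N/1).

Shared (l₁,l₂,l₃)=(7,8,7): N and (l;000)² cancel in I_A²/I_B².
A: Δ = 8!·6!·8!/23! = 1/22086194130; Racah Σ t=4..5: t=4:+1/2786918400 t=5:−1/2612736000 = -1/41803776000; ⇒ 3j(7 8 7; 2 4 -6)² = 3/37145, sgn +1
B: Δ = 8!·6!·8!/23! = 1/22086194130; Racah Σ t=2..8: t=2:+1/5225472000 t=3:−1/124416000 t=4:+1/19906560 t=5:−1/14929920 t=6:+1/49766400 t=7:−1/870912000 t=8:+1/146313216000 = -11/1950842880; ⇒ 3j(7 8 7; -1 1 0)² = 375/193154, sgn +1
I_A²/I_B² = (3/37145)/(375/193154) = 26/625

26/625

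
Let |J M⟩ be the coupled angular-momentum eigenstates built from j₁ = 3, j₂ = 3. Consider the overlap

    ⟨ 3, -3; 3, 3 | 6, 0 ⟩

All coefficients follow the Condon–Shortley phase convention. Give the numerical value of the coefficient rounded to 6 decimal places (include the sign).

+0.032898  (= +√(1/924))

j₁+j₂−J=0  J+j₁−j₂=6  J−j₁+j₂=6  j₁+j₂+J+1=13
(j₁±m₁, j₂±m₂, J±M) = (0,6,6,0,6,6)
P² = 22394880000/77
sum k=0..0:
  [0] +1/518400 = 1/518400
S = 1/518400
C² = P²·S² = 1/924 ; C = +0.032898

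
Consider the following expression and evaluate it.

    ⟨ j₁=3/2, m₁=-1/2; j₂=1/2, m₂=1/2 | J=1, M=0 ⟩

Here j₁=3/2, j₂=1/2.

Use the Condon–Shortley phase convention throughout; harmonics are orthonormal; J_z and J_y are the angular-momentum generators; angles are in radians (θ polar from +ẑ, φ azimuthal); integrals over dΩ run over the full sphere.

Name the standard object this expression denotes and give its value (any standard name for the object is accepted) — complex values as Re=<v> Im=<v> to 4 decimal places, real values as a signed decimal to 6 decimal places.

This is a Clebsch–Gordan (vector-coupling) coefficient.
triangle: 1!·2!·0!/4! = 2/24
(j±m)!: 1!·2!·1!·0!·1!·1! = 2
prefactor² = (2J+1)·Δ·N² = 1/2
  k=1: −1/(1!·0!·1!·0!·1!·0!) = -1
Σ = -1  ⇒  CG² = 1/2·(-1)² = 1/2
CG = −√(1/2) = -0.707107

Clebsch–Gordan coefficient, −√(1/2) ≈ -0.707107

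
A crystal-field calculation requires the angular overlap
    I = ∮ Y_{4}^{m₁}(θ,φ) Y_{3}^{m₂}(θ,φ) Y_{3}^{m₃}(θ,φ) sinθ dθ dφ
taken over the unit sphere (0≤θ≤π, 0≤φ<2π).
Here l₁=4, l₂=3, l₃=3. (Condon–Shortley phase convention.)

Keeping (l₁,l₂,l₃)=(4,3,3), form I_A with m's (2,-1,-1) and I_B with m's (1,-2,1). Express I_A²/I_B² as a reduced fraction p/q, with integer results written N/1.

Shared (l₁,l₂,l₃)=(4,3,3): N and (l;000)² cancel in I_A²/I_B².
A: Δ = 4!·4!·2!/11! = 1/34650; Racah Σ t=0..2: t=0:+1/192 t=1:−1/36 t=2:+1/192 = -5/288; ⇒ 3j(4 3 3; 2 -1 -1)² = 20/693, sgn -1
B: Δ = 4!·4!·2!/11! = 1/34650; Racah Σ t=0..1: t=0:+1/144 t=1:−1/48 = -1/72; ⇒ 3j(4 3 3; 1 -2 1)² = 16/693, sgn -1
I_A²/I_B² = (20/693)/(16/693) = 5/4

5/4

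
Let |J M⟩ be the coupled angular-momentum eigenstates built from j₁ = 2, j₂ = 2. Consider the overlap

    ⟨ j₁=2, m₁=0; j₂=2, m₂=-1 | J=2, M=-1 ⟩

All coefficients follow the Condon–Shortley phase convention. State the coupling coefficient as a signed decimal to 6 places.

−√(1/14) ≈ -0.267261

j₁+j₂−J=2  J+j₁−j₂=2  J−j₁+j₂=2  j₁+j₂+J+1=7
(j₁±m₁, j₂±m₂, J±M) = (2,2,1,3,1,3)
P² = 8/7
sum k=0..1:
  [0] +1/4 = 1/4
  [1] −1/2 = -1/2
S = -1/4
C² = P²·S² = 1/14 ; C = -0.267261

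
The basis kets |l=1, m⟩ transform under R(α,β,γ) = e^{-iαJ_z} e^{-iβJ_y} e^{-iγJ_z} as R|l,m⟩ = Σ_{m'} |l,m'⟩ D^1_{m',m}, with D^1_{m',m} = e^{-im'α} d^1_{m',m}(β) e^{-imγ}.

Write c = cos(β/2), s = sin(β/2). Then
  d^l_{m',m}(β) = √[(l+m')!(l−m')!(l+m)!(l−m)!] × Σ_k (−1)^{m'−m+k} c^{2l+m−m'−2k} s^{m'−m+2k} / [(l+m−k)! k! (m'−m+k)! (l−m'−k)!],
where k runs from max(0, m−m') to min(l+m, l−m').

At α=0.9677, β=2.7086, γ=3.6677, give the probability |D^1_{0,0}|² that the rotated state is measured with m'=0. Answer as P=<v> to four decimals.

D^1_{0,0}(0.9677,2.7086,3.6677) = e^{-i·0·0.9677}·d^1_{0,0}(2.7086)·e^{-i·0·3.6677}. Compute d first:
With c≡cos(β/2)=0.214809 and s≡sin(β/2)=0.976656, N=[1·1·1·1]^{1/2}=1.000000
The bounds max(0,m−m')=0 and min(l+m,l−m')=1 give 2 terms
  k=0: (−1)^0·1.0000/(1)·0.2148^2·0.9767^0 = +0.046143
  k=1: (−1)^1·1.0000/(1)·0.2148^0·0.9767^2 = -0.953857
d^1_{0,0}(2.7086) = +0.046143 -0.953857 = -0.907714
|D^1_{0,0}|² = |d^1_{0,0}(β)|² = (-0.907714)² = 0.823945 (the z-rotation phases have unit modulus)

P=0.8239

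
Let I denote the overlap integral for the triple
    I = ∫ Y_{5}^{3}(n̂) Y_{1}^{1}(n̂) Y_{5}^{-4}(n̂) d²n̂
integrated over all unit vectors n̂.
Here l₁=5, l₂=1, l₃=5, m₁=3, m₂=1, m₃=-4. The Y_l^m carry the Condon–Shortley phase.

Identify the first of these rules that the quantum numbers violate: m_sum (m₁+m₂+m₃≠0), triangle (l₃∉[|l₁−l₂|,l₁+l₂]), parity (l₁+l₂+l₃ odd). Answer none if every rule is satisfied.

Σmᵢ = 0  ✓
l₃∈[|l₁−l₂|,l₁+l₂]=[4,6], have l₃=5  ✓
Σlᵢ = 11 ⇒ odd  ✗

parity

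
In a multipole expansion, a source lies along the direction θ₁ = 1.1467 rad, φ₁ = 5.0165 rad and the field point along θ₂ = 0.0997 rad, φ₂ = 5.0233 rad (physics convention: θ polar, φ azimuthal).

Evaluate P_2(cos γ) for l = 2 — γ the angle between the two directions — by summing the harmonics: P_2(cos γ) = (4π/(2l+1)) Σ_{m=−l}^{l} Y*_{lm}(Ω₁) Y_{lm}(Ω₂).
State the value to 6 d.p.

-0.124746

Addition theorem: P_2(cos γ) = (4π/5) Σ_m Y*_{lm}(Ω₁) Y_{lm}(Ω₂), m = −2…2:
  term(m=-2) = 0.00123 - 0.00002j   from Y*(Ω₁)=-0.26332 - 0.18335j, Y(Ω₂)=-0.00311 + 0.00223j
  term(m=-1) = 0.02217 - 0.00015j   from Y*(Ω₁)=0.08676 - 0.27644j, Y(Ω₂)=0.02341 + 0.07285j
  term(m=+0) = -0.09643 + 0.00000j   from Y*(Ω₁)=-0.15518 + 0.00000j, Y(Ω₂)=0.62141 + 0.00000j
  term(m=+1) = 0.02217 + 0.00015j   from Y*(Ω₁)=-0.08676 - 0.27644j, Y(Ω₂)=-0.02341 + 0.07285j
  term(m=+2) = 0.00123 + 0.00002j   from Y*(Ω₁)=-0.26332 + 0.18335j, Y(Ω₂)=-0.00311 - 0.00223j
Accumulated sum -0.04964 + 0.00000j; after 4π/(2l+1) scaling, -0.12475 + 0.00000j ⇒ P_2 = -0.124746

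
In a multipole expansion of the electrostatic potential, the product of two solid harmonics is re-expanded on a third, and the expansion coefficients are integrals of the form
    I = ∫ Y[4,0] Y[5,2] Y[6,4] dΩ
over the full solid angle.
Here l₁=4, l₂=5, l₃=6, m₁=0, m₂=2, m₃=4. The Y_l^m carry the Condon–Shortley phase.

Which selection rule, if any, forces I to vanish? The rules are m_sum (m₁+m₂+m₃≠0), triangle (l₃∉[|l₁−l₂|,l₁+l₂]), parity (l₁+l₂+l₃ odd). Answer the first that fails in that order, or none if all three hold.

azimuthal sum: 0 + 2 + 4 = 6  ✗
1 ≤ 6 ≤ 9 (triangle on l)
L = 4 + 5 + 6 = 15 (odd)

m_sum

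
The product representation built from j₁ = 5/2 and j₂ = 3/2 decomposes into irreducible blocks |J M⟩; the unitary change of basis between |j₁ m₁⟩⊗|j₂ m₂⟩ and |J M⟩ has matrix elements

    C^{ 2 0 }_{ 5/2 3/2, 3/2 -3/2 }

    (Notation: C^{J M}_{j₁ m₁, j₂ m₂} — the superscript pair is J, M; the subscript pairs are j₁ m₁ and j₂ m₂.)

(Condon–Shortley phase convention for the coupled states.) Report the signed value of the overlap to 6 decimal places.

√[5·2!3!1!/7! · 4!1!0!3!2!2!] = √(48/7)
  +(−1)^0/∏(0,2,1,0,2,1)! = 1/4  (running 1/4)
⟨..|..⟩ = √(48/7)·(1/4) = +0.654654

+0.654654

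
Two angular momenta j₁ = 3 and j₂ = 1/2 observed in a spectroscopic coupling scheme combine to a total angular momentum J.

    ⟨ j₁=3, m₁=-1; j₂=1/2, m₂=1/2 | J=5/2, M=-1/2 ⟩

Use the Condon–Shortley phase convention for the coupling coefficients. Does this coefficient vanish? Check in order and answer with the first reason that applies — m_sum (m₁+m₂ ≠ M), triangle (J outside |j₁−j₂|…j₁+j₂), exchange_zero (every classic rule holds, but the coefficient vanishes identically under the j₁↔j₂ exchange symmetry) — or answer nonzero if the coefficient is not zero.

m-sum: m₁+m₂ = -1+1/2 = -1/2, M = -1/2  ✓
triangle: |j₁−j₂| = 5/2 ≤ J = 5/2 ≤ j₁+j₂ = 7/2  ✓
exchange: j₁≠j₂ or m₁≠m₂ — the exchange symmetry imposes no constraint here
value check: CG = −√(4/7) = -0.755929 ≠ 0

nonzero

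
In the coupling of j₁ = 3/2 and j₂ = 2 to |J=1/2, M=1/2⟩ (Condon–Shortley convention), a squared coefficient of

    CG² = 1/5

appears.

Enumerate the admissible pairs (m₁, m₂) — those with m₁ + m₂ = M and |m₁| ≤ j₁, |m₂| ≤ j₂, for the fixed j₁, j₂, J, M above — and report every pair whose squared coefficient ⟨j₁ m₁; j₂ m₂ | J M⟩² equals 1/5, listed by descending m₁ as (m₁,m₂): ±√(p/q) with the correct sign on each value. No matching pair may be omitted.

Admissible pairs with m₁+m₂ = M = 1/2: (-3/2,2), (-1/2,1), (1/2,0), (3/2,-1)
  (m₁,m₂)=(3/2,-1): CG² = 1/10, CG = +√(1/10)
  (m₁,m₂)=(1/2,0): CG² = 1/5, CG = −√(1/5)   ← matches the target
  (m₁,m₂)=(-1/2,1): CG² = 3/10, CG = +√(3/10)
  (m₁,m₂)=(-3/2,2): CG² = 2/5, CG = −√(2/5)
Pairs with CG² = 1/5: (1/2,0): −√(1/5)

(1/2,0): −√(1/5)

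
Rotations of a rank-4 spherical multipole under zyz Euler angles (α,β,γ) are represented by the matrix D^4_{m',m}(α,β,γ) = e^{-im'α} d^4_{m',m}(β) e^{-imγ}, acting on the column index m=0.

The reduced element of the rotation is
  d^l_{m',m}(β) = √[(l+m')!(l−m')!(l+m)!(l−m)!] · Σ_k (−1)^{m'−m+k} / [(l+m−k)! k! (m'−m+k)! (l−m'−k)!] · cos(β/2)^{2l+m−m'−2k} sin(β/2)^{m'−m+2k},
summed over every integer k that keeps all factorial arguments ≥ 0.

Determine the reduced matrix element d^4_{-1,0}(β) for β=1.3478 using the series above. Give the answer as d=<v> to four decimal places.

d=-0.3204

d^4_{-1,0}(β=1.3478) via the finite sum:
Half-angle: c=0.781394, s=0.624038. N=√(6·120·24·24)=643.987578
k: max(0,(0)−(-1))=1 … min(4+(0),4−(-1))=4
  k=1: (−1)^0·643.9876/(144)·0.7814^7·0.6240^1 = +0.496382
  k=2: (−1)^1·643.9876/(24)·0.7814^5·0.6240^3 = -1.899545
  k=3: (−1)^2·643.9876/(24)·0.7814^3·0.6240^5 = +1.211524
  k=4: (−1)^3·643.9876/(144)·0.7814^1·0.6240^7 = -0.128784
d^4_{-1,0}(1.3478) = +0.496382 -1.899545 +1.211524 -0.128784 = -0.320424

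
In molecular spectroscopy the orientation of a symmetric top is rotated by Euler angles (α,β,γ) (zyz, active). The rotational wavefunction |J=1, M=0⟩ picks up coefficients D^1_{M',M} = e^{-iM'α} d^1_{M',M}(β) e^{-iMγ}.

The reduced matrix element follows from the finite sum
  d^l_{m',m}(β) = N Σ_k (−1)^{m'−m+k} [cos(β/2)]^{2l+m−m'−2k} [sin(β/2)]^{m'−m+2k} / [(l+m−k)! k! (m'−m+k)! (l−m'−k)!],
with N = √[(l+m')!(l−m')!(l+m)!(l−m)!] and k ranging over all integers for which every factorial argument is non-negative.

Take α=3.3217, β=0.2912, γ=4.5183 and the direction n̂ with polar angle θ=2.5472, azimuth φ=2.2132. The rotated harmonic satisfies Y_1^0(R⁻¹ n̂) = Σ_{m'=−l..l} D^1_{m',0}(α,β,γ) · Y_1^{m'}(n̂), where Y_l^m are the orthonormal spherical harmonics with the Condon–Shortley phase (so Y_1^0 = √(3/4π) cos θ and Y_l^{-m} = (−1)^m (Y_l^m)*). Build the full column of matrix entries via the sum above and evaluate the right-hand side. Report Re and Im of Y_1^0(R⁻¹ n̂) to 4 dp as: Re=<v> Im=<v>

Need the full column D^1_{m',0} for m'=−1..1 at α=3.3217, β=0.2912, γ=4.5183.
cos(β/2)=0.989419, sin(β/2)=0.145086
d^1_{-1,0}: single k=1 term ⇒ +0.203012;  D = -0.199728-0.036367i
d^1_{0,0}: k∈[0..1] ⇒ +0.978950 -0.021050 = +0.957900;  D = +0.957900+0.000000i
d^1_{1,0}: single k=0 term ⇒ -0.203012;  D = +0.199728-0.036367i
Y_1^{m'}(θ=2.5472,φ=2.2132) and Σ D·Y over m':
  (-0.1997-0.0364i)·(-0.1159-0.1549i)  (+0.9579+0.0000i)·(-0.4048+0.0000i)  (+0.1997-0.0364i)·(+0.1159-0.1549i)
Y_1^0(R⁻¹ n̂) = -0.352723+0.000000i

Re=-0.3527 Im=0.0000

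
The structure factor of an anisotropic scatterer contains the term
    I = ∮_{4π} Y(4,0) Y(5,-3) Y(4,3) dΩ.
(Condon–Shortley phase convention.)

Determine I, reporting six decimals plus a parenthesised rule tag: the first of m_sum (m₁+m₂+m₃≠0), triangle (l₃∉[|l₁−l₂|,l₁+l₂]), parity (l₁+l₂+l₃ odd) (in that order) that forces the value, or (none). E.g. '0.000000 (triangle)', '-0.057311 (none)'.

0.000000 (parity)

Σlᵢ=13 odd — θ-integrand is odd under cosθ→−cosθ; I=0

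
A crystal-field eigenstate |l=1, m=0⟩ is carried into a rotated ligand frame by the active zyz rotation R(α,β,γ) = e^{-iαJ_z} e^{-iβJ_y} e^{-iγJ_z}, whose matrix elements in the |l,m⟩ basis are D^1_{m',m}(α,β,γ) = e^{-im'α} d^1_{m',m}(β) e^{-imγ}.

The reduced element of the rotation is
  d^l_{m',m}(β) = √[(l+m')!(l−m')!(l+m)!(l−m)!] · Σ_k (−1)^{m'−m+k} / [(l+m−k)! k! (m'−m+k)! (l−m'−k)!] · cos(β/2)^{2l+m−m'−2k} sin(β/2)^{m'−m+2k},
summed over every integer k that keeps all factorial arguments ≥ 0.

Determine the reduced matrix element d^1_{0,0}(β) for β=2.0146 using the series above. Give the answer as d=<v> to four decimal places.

d^1_{0,0}(β=2.0146) via the finite sum:
c=cos(2.014600/2)=0.534145, s=sin(2.014600/2)=0.845393; N=√[1·1·1·1]=1.000000
k∈{0,1} keeps every argument non-negative
  k=0: (−1)^0·1.0000/(1)·0.5341^2·0.8454^0 = +0.285311
  k=1: (−1)^1·1.0000/(1)·0.5341^0·0.8454^2 = -0.714689
d^1_{0,0}(2.0146) = +0.285311 -0.714689 = -0.429378

d=-0.4294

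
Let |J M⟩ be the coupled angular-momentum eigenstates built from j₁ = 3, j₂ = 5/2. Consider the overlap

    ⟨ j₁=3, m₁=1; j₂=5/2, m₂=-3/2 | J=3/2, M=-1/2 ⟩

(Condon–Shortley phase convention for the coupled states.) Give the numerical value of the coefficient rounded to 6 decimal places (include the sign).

j₁+j₂−J=4  J+j₁−j₂=2  J−j₁+j₂=1  j₁+j₂+J+1=8
(j₁±m₁, j₂±m₂, J±M) = (4,2,1,4,1,2)
P² = 384/35
sum k=0..1:
  [0] +1/48 = 1/48
  [1] −1/6 = -1/6
S = -7/48
C² = P²·S² = 7/30 ; C = -0.483046

-0.483046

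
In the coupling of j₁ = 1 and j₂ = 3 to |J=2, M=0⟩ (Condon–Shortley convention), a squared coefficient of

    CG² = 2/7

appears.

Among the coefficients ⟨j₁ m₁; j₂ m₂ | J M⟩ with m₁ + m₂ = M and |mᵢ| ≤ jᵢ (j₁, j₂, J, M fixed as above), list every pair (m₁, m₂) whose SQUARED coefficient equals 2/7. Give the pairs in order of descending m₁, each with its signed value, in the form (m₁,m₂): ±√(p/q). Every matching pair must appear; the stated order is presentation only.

(1,-1): +√(2/7); (-1,1): +√(2/7)

Admissible pairs with m₁+m₂ = M = 0: (-1,1), (0,0), (1,-1)
  (m₁,m₂)=(1,-1): CG² = 2/7, CG = +√(2/7)   ← matches the target
  (m₁,m₂)=(0,0): CG² = 3/7, CG = −√(3/7)
  (m₁,m₂)=(-1,1): CG² = 2/7, CG = +√(2/7)   ← matches the target
Pairs with CG² = 2/7: (1,-1): +√(2/7); (-1,1): +√(2/7)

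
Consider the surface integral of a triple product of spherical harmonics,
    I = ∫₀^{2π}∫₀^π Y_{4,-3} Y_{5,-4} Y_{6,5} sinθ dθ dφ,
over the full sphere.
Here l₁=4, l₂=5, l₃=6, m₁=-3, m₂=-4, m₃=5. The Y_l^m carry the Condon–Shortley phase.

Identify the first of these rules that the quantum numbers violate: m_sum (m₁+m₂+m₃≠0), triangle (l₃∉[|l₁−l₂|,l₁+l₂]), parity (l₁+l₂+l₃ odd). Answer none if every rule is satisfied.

Σmᵢ = -2  ✗
l₃∈[|l₁−l₂|,l₁+l₂]=[1,9], have l₃=6
Σlᵢ = 15 ⇒ odd

m_sum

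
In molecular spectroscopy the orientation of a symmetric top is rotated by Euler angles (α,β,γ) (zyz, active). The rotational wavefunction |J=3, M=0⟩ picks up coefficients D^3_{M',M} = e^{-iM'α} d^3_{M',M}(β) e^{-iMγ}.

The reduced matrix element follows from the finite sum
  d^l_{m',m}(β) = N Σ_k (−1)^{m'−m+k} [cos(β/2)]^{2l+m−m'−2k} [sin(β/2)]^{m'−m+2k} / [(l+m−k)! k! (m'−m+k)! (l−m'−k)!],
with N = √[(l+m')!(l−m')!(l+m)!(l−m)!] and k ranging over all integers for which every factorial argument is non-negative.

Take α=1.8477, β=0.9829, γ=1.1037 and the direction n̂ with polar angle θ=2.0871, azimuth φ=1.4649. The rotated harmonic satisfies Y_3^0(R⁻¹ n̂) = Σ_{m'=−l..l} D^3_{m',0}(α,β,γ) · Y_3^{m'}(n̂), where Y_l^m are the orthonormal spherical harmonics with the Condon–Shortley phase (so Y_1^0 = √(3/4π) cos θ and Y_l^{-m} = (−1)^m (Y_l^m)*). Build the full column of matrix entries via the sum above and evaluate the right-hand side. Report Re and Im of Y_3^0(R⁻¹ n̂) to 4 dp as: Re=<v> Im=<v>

Need the full column D^3_{m',0} for m'=−3..3 at α=1.8477, β=0.9829, γ=1.1037.
cos(β/2)=0.881650, sin(β/2)=0.471905
d^3_{-3,0}: single k=3 term ⇒ +0.322082;  D = +0.237829-0.217196i
d^3_{-2,0}: k∈[2..3] ⇒ +0.736976 -0.211140 = +0.525836;  D = -0.447238-0.276553i
d^3_{-1,0}: k∈[1..3] ⇒ +0.870813 -0.748450 +0.071476 = +0.193838;  D = -0.052991+0.186454i
d^3_{0,0}: k∈[0..3] ⇒ +0.469652 -1.210975 +0.346938 -0.011044 = -0.405429;  D = -0.405429+0.000000i
d^3_{1,0}: k∈[0..2] ⇒ -0.870813 +0.748450 -0.071476 = -0.193838;  D = +0.052991+0.186454i
d^3_{2,0}: k∈[0..1] ⇒ +0.736976 -0.211140 = +0.525836;  D = -0.447238+0.276553i
d^3_{3,0}: single k=0 term ⇒ -0.322082;  D = -0.237829-0.217196i
Y_3^{m'}(θ=2.0871,φ=1.4649) and Σ D·Y over m':
  (+0.2378-0.2172i)·(-0.0857+0.2607i)  (-0.4472-0.2766i)·(+0.3730+0.0802i)  (-0.0530+0.1865i)·(+0.0065-0.0611i)  (-0.4054+0.0000i)·(+0.3282+0.0000i)  (+0.0530+0.1865i)·(-0.0065-0.0611i)  (-0.4472+0.2766i)·(+0.3730-0.0802i)  (-0.2378-0.2172i)·(+0.0857+0.2607i)
Y_3^0(R⁻¹ n̂) = -0.327815+0.000000i

Re=-0.3278 Im=0.0000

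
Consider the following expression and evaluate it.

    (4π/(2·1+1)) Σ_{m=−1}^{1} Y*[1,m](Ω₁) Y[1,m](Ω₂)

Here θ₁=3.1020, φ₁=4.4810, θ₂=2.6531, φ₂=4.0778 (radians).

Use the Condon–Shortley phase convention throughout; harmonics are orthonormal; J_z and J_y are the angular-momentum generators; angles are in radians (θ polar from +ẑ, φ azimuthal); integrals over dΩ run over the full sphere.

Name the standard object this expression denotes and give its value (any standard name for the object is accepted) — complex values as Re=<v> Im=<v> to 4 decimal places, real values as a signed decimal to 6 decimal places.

Legendre polynomial (addition theorem), +0.899435

This sum is the spherical-harmonic addition theorem: it equals the Legendre polynomial P_l(cos γ) of the angle γ between the two directions.
Term-by-term m-sum for l=1 (normalisation 4π/3 = 4.188790):
  term(m=-1) = (0.002040, 0.000870)   from Y*(Ω₁)=(-0.003136, -0.013311), Y(Ω₂)=(-0.096123, 0.130573)
  term(m=+0) = (0.210645, 0.000000)   from Y*(Ω₁)=(-0.488220, -0.000000), Y(Ω₂)=(-0.431456, 0.000000)
  term(m=+1) = (0.002040, -0.000870)   from Y*(Ω₁)=(0.003136, -0.013311), Y(Ω₂)=(0.096123, 0.130573)
Total Σ_m = (0.214724, 0.000000). Multiply by 4.188790: (0.899435, 0.000000). P_1(cos γ) = 0.899435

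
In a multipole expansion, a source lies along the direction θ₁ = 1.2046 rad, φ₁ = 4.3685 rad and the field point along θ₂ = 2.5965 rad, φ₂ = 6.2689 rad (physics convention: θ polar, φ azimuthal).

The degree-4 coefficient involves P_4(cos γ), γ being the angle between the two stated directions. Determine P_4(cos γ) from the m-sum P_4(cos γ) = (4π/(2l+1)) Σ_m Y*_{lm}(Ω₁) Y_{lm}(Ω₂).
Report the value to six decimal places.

-0.227608

Addition theorem: P_4(cos γ) = (4π/9) Σ_m Y*_{lm}(Ω₁) Y_{lm}(Ω₂), m = −4…4:
  m=-4: (0.06525 - 0.32994j) × (0.03193 + 0.00183j) = 0.00269 - 0.01042j  (running Σ = 0.00269 - 0.01042j)
  m=-3: (0.31307 + 0.18729j) × (-0.14905 - 0.00639j) = -0.04547 - 0.02992j  (running Σ = -0.04278 - 0.04033j)
  m=-2: (0.02310 - 0.01898j) × (0.37020 + 0.01058j) = 0.00875 - 0.00678j  (running Σ = -0.03403 - 0.04712j)
  m=-1: (0.11212 + 0.31307j) × (-0.44422 - 0.00635j) = -0.04782 - 0.13979j  (running Σ = -0.08185 - 0.18690j)
  m=0: (-0.02867 + 0.00000j) × (-0.02369 + 0.00000j) = 0.00068 + 0.00000j  (running Σ = -0.08117 - 0.18690j)
  m=1: (-0.11212 + 0.31307j) × (0.44422 - 0.00635j) = -0.04782 + 0.13979j  (running Σ = -0.12898 - 0.04712j)
  m=2: (0.02310 + 0.01898j) × (0.37020 - 0.01058j) = 0.00875 + 0.00678j  (running Σ = -0.12023 - 0.04033j)
  m=3: (-0.31307 + 0.18729j) × (0.14905 - 0.00639j) = -0.04547 + 0.02992j  (running Σ = -0.16570 - 0.01042j)
  m=4: (0.06525 + 0.32994j) × (0.03193 - 0.00183j) = 0.00269 + 0.01042j  (running Σ = -0.16301 + 0.00000j)
Total Σ_m = -0.16301 + 0.00000j. Multiply by 1.396263: -0.22761 + 0.00000j. P_4(cos γ) = -0.227608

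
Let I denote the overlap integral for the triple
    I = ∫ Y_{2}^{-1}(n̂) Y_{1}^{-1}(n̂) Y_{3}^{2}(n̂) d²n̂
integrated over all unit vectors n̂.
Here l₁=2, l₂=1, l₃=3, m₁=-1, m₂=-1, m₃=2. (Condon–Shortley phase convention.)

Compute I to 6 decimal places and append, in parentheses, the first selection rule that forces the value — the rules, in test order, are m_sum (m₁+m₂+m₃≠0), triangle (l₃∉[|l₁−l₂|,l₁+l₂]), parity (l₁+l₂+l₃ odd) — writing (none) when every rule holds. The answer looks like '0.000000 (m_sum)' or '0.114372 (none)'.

0.261169 (none)

Checks pass: Σm=0; 6 even; l₃=3∈[1,3].
(2·2+1)(2·1+1)(2·3+1) = 105
Δ: 0! 4! 2! / 7! → 1/105
sum: t=0:+1/4 = 1/4
3j²(2 1 3; 0 0 0) = Δ·Π!·Σ² = 3/35  (sign -1)
sum: t=0:+1/12 = 1/12
3j²(2 1 3; -1 -1 2) = Δ·Π!·Σ² = 2/21  (sign -1)
combine: 4πI² = 105·3/35·2/21 = 6/7
take √, sign +1: I = 0.26116903
No selection rule forces the value: the integral is nonzero (none).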